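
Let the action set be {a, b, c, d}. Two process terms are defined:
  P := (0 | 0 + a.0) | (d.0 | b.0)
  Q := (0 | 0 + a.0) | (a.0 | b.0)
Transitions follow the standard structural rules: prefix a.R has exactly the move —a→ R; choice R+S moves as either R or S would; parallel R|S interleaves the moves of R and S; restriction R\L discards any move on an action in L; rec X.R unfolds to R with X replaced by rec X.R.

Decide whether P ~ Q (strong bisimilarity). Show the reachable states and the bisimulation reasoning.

P's transition system — 8 states:
  u0 = (0 | 0 + a.0) | (d.0 | b.0) has moves ··a··> u1, ··b··> u2, ··d··> u3
  u1 = 0 | (d.0 | b.0) has moves ··b··> u4, ··d··> u5
  u2 = (0 | 0 + a.0) | (d.0 | 0) has moves ··a··> u4, ··d··> u6
  u3 = (0 | 0 + a.0) | (0 | b.0) has moves ··a··> u5, ··b··> u6
  u4 = 0 | (d.0 | 0) has moves ··d··> u7
  u5 = 0 | (0 | b.0) has moves ··b··> u7
  u6 = (0 | 0 + a.0) | (0 | 0) has moves ··a··> u7
  u7 = 0 | (0 | 0) has moves (no moves)
Q's transition system — 8 states:
  v0 = (0 | 0 + a.0) | (a.0 | b.0) has moves ··a··> v1, ··a··> v2, ··b··> v3
  v1 = (0 | 0 + a.0) | (0 | b.0) has moves ··a··> v4, ··b··> v5
  v2 = 0 | (a.0 | b.0) has moves ··a··> v4, ··b··> v6
  v3 = (0 | 0 + a.0) | (a.0 | 0) has moves ··a··> v5, ··a··> v6
  v4 = 0 | (0 | b.0) has moves ··b··> v7
  v5 = (0 | 0 + a.0) | (0 | 0) has moves ··a··> v7
  v6 = 0 | (a.0 | 0) has moves ··a··> v7
  v7 = 0 | (0 | 0) has moves (no moves)
Bisimilarity quotient blocks:
  B0 = {u0}
  B1 = {u1}
  B2 = {u5, v4}
  B3 = {u7, v7}
  B4 = {u4}
  B5 = {u2}
  B6 = {u6, v5, v6}
  B7 = {u3, v1, v2}
  B8 = {v0}
  B9 = {v3}
u0 ∈ B0, v0 ∈ B8 → different blocks

not bisimilar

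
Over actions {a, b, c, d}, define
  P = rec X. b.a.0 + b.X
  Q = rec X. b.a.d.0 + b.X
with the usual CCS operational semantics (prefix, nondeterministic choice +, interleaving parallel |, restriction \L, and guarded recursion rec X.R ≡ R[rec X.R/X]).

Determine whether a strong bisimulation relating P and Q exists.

Reachable graph of P (3 states):
  u0 = rec X. b.a.0 + b.X → =b=> u0, =b=> u1
  u1 = a.0 → =a=> u2
  u2 = 0 → (no moves)
Reachable graph of Q (4 states):
  v0 = rec X. b.a.d.0 + b.X → =b=> v0, =b=> v1
  v1 = a.d.0 → =a=> v2
  v2 = d.0 → =d=> v3
  v3 = 0 → (no moves)
Partition-refinement fixed point:
  B0 = {u0}
  B1 = {u1}
  B2 = {u2, v3}
  B3 = {v0}
  B4 = {v1}
  B5 = {v2}
u0 ∈ B0, v0 ∈ B3 → different blocks

not bisimilar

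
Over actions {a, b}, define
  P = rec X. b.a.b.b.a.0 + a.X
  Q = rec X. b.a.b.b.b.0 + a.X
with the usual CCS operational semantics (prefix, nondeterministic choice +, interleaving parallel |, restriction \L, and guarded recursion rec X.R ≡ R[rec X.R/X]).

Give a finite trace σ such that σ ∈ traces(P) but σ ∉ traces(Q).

LTS(P): 6 reachable states
  u0 = rec X. b.a.b.b.a.0 + a.X ⊢ ··a··> u0, ··b··> u1
  u1 = a.b.b.a.0 ⊢ ··a··> u2
  u2 = b.b.a.0 ⊢ ··b··> u3
  u3 = b.a.0 ⊢ ··b··> u4
  u4 = a.0 ⊢ ··a··> u5
  u5 = 0 ⊢ stopped
LTS(Q): 6 reachable states
  v0 = rec X. b.a.b.b.b.0 + a.X ⊢ ··a··> v0, ··b··> v1
  v1 = a.b.b.b.0 ⊢ ··a··> v2
  v2 = b.b.b.0 ⊢ ··b··> v3
  v3 = b.b.0 ⊢ ··b··> v4
  v4 = b.0 ⊢ ··b··> v5
  v5 = 0 ⊢ stopped
Run σ = ⟨babba⟩ on P: start {u0}
  step 1 (b): {u1}
  step 2 (a): {u2}
  step 3 (b): {u3}
  step 4 (b): {u4}
  step 5 (a): {u5}
  ✓ P
Run σ = ⟨babba⟩ on Q: start {v0}
  step 1 (b): {v1}
  step 2 (a): {v2}
  step 3 (b): {v3}
  step 4 (b): {v4}
  step 5 (a): no successor for Q

babba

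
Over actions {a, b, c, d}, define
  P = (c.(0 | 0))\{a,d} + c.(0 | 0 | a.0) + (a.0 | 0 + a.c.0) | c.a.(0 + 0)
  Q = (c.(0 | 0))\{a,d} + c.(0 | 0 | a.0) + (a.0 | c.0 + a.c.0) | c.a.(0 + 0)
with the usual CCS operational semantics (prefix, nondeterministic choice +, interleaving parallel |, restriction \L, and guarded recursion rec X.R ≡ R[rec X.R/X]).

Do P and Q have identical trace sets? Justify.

NO — witness ⟨cc⟩

LTS(P): 15 reachable states
  p0 = (c.(0 | 0))\{a,d} + c.(0 | 0 | a.0) + (a.0 | 0 + a.c.0) | c.a.(0 + 0) :: =a=> p1, =a=> p2, =c=> p3, =c=> p4, =c=> p5
  p1 = 0 | 0 | c.a.(0 + 0) :: =c=> p6
  p2 = c.0 | c.a.(0 + 0) :: =c=> p7, =c=> p8
  p3 = (0 | 0)\{a,d} :: ·
  p4 = (a.0 | 0 + a.c.0) | a.(0 + 0) :: =a=> p6, =a=> p8, =a=> p9
  p5 = 0 | 0 | a.0 :: =a=> p10
  p6 = 0 | 0 | a.(0 + 0) :: =a=> p11
  p7 = 0 | c.a.(0 + 0) :: =c=> p12
  p8 = c.0 | a.(0 + 0) :: =a=> p13, =c=> p12
  p9 = (a.0 | 0 + a.c.0) | (0 + 0) :: =a=> p11, =a=> p13
  p10 = 0 | 0 | 0 :: ·
  p11 = 0 | 0 | (0 + 0) :: ·
  p12 = 0 | a.(0 + 0) :: =a=> p14
  p13 = c.0 | (0 + 0) :: =c=> p14
  p14 = 0 | (0 + 0) :: ·
LTS(Q): 21 reachable states
  q0 = (c.(0 | 0))\{a,d} + c.(0 | 0 | a.0) + (a.0 | c.0 + a.c.0) | c.a.(0 + 0) :: =a=> q1, =a=> q2, =c=> q3, =c=> q4, =c=> q5, =c=> q6
  q1 = 0 | c.0 | c.a.(0 + 0) :: =c=> q7, =c=> q8
  q2 = c.0 | c.a.(0 + 0) :: =c=> q10, =c=> q9
  q3 = (0 | 0)\{a,d} :: ·
  q4 = (a.0 | c.0 + a.c.0) | a.(0 + 0) :: =a=> q10, =a=> q11, =a=> q8, =c=> q12
  q5 = 0 | 0 | a.0 :: =a=> q13
  q6 = a.0 | 0 | c.a.(0 + 0) :: =a=> q7, =c=> q12
  q7 = 0 | 0 | c.a.(0 + 0) :: =c=> q14
  q8 = 0 | c.0 | a.(0 + 0) :: =a=> q15, =c=> q14
  q9 = 0 | c.a.(0 + 0) :: =c=> q16
  q10 = c.0 | a.(0 + 0) :: =a=> q17, =c=> q16
  q11 = (a.0 | c.0 + a.c.0) | (0 + 0) :: =a=> q15, =a=> q17, =c=> q18
  q12 = a.0 | 0 | a.(0 + 0) :: =a=> q14, =a=> q18
  q13 = 0 | 0 | 0 :: ·
  q14 = 0 | 0 | a.(0 + 0) :: =a=> q19
  q15 = 0 | c.0 | (0 + 0) :: =c=> q19
  q16 = 0 | a.(0 + 0) :: =a=> q20
  q17 = c.0 | (0 + 0) :: =c=> q20
  q18 = a.0 | 0 | (0 + 0) :: =a=> q19
  q19 = 0 | 0 | (0 + 0) :: ·
  q20 = 0 | (0 + 0) :: ·
Executing cc from Q (initial set {q0}):
  after c @ step 1: {q3, q4, q5, q6}
  after c @ step 2: {q12}
  ✓ Q
Executing cc from P (initial set {p0}):
  after c @ step 1: {p3, p4, p5}
  after c @ step 2: ∅  — P cannot continue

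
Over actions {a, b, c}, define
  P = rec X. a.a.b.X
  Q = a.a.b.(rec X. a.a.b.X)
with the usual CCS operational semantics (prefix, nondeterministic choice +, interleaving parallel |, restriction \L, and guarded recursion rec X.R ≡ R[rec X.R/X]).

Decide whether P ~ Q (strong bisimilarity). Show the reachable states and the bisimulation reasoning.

P ~ Q

Reachable graph of P (3 states):
  s0 = rec X. a.a.b.X ⊢ —a→ s1
  s1 = a.b.(rec X. a.a.b.X) ⊢ —a→ s2
  s2 = b.(rec X. a.a.b.X) ⊢ —b→ s0
Reachable graph of Q (4 states):
  t0 = a.a.b.(rec X. a.a.b.X) ⊢ —a→ t1
  t1 = a.b.(rec X. a.a.b.X) ⊢ —a→ t2
  t2 = b.(rec X. a.a.b.X) ⊢ —b→ t3
  t3 = rec X. a.a.b.X ⊢ —a→ t1
Partition-refinement fixed point:
  B0 = {s0, t0, t3}
  B1 = {s1, t1}
  B2 = {s2, t2}
s0 ∈ B0, t0 ∈ B0 → same block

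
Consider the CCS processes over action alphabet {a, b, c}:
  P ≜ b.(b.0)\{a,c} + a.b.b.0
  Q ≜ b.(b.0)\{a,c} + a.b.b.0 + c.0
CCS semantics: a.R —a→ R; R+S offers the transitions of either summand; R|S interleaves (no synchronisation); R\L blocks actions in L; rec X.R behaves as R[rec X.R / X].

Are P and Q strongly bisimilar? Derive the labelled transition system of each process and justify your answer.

P's transition system — 6 states:
  p0 = b.(b.0)\{a,c} + a.b.b.0 ⊢ ··a··> p1, ··b··> p2
  p1 = b.b.0 ⊢ ··b··> p3
  p2 = (b.0)\{a,c} ⊢ ··b··> p4
  p3 = b.0 ⊢ ··b··> p5
  p4 = 0\{a,c} ⊢ deadlocked
  p5 = 0 ⊢ deadlocked
Q's transition system — 6 states:
  q0 = b.(b.0)\{a,c} + a.b.b.0 + c.0 ⊢ ··a··> q1, ··b··> q2, ··c··> q3
  q1 = b.b.0 ⊢ ··b··> q4
  q2 = (b.0)\{a,c} ⊢ ··b··> q5
  q3 = 0 ⊢ deadlocked
  q4 = b.0 ⊢ ··b··> q3
  q5 = 0\{a,c} ⊢ deadlocked
Partition-refinement fixed point:
  B0 = {p0}
  B1 = {p1, q1}
  B2 = {p2, p3, q2, q4}
  B3 = {p4, p5, q3, q5}
  B4 = {q0}
p0 ∈ B0, q0 ∈ B4 → different blocks

not bisimilar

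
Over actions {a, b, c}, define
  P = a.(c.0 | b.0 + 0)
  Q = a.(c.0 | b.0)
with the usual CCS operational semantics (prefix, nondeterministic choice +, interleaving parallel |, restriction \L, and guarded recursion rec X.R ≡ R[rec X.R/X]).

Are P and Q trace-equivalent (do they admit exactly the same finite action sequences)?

traces(P) = traces(Q)

LTS(P): 5 reachable states
  u0 = a.(c.0 | b.0 + 0) :: =a=> u1
  u1 = c.0 | b.0 + 0 :: =b=> u2, =c=> u3
  u2 = c.0 | 0 :: =c=> u4
  u3 = 0 | b.0 :: =b=> u4
  u4 = 0 | 0 :: deadlocked
LTS(Q): 5 reachable states
  v0 = a.(c.0 | b.0) :: =a=> v1
  v1 = c.0 | b.0 :: =b=> v2, =c=> v3
  v2 = c.0 | 0 :: =c=> v4
  v3 = 0 | b.0 :: =b=> v4
  v4 = 0 | 0 :: deadlocked
Coarsest stable partition (strong bisimilarity classes):
  B0 = {u0, v0}
  B1 = {u1, v1}
  B2 = {u3, v3}
  B3 = {u4, v4}
  B4 = {u2, v2}
u0 ∈ B0, v0 ∈ B0 → same block
Bisimilar ⇒ trace-equivalent.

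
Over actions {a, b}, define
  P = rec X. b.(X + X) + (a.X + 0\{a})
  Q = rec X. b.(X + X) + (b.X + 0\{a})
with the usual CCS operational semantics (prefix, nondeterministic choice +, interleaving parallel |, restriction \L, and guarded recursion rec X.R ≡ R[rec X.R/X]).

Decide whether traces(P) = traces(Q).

trace-distinct — witness ⟨a⟩

Reachable graph of P (2 states):
  s0 = rec X. b.(X + X) + (a.X + 0\{a}) :: --a--▸ s0, --b--▸ s1
  s1 = (rec X. b.(X + X) + (a.X + 0\{a})) + (rec X. b.(X + X) + (a.X + 0\{a})) :: --a--▸ s0, --b--▸ s1
Reachable graph of Q (2 states):
  t0 = rec X. b.(X + X) + (b.X + 0\{a}) :: --b--▸ t0, --b--▸ t1
  t1 = (rec X. b.(X + X) + (b.X + 0\{a})) + (rec X. b.(X + X) + (b.X + 0\{a})) :: --b--▸ t0, --b--▸ t1
Executing a from P (initial set {s0}):
  step 1 (a): {s0}
  ✓ P
Executing a from Q (initial set {t0}):
  step 1 (a): no successor for Q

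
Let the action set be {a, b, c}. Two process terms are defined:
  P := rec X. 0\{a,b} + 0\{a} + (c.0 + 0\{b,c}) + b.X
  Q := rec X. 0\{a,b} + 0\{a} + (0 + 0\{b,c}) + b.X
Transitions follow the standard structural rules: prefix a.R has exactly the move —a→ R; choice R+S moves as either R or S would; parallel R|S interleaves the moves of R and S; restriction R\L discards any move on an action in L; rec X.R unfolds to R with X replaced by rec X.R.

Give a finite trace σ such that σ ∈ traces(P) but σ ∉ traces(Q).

c

LTS(P): 2 reachable states
  s0 = rec X. 0\{a,b} + 0\{a} + (c.0 + 0\{b,c}) + b.X has moves --b--▸ s0, --c--▸ s1
  s1 = 0 has moves deadlocked
LTS(Q): 1 reachable states
  t0 = rec X. 0\{a,b} + 0\{a} + (0 + 0\{b,c}) + b.X has moves --b--▸ t0
Trace ⟨c⟩ through P, begin at {s0}:
  [1] c ⇒ {s1}
  P completes σ.
Trace ⟨c⟩ through Q, begin at {t0}:
  [1] c ⇒ ∅  — Q cannot continue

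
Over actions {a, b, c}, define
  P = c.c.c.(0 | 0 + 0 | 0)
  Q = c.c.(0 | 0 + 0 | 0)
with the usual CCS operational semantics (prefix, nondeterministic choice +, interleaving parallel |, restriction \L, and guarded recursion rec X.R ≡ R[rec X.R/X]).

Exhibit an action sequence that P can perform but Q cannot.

Reachable graph of P (4 states):
  m0 = c.c.c.(0 | 0 + 0 | 0) :: --c--▸ m1
  m1 = c.c.(0 | 0 + 0 | 0) :: --c--▸ m2
  m2 = c.(0 | 0 + 0 | 0) :: --c--▸ m3
  m3 = 0 | 0 + 0 | 0 :: ∅
Reachable graph of Q (3 states):
  n0 = c.c.(0 | 0 + 0 | 0) :: --c--▸ n1
  n1 = c.(0 | 0 + 0 | 0) :: --c--▸ n2
  n2 = 0 | 0 + 0 | 0 :: ∅
Run σ = ⟨ccc⟩ on P: start {m0}
  step 1 (c): {m1}
  step 2 (c): {m2}
  step 3 (c): {m3}
  P completes σ.
Run σ = ⟨ccc⟩ on Q: start {n0}
  step 1 (c): {n1}
  step 2 (c): {n2}
  step 3 (c): ∅  — Q cannot continue

ccc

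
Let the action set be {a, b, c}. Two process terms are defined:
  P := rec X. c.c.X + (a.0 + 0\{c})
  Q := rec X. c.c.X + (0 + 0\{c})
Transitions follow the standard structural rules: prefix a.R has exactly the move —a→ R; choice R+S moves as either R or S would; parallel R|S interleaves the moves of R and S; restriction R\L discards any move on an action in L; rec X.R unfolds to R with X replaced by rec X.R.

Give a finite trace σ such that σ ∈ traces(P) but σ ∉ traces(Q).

a

LTS(P): 3 reachable states
  s0 = rec X. c.c.X + (a.0 + 0\{c}) → —a→ s1, —c→ s2
  s1 = 0 → deadlocked
  s2 = c.(rec X. c.c.X + (a.0 + 0\{c})) → —c→ s0
LTS(Q): 2 reachable states
  t0 = rec X. c.c.X + (0 + 0\{c}) → —c→ t1
  t1 = c.(rec X. c.c.X + (0 + 0\{c})) → —c→ t0
Run σ = ⟨a⟩ on P: start {s0}
  step 1 (a): {s1}
  ✓ P
Run σ = ⟨a⟩ on Q: start {t0}
  step 1 (a): no successor for Q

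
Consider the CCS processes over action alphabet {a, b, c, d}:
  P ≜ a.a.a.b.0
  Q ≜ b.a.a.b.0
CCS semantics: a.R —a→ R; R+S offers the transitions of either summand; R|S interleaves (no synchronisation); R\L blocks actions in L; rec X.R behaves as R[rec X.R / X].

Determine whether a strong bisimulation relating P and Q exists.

P ≁ Q

P's transition system — 5 states:
  s0 = a.a.a.b.0 | =a=> s1
  s1 = a.a.b.0 | =a=> s2
  s2 = a.b.0 | =a=> s3
  s3 = b.0 | =b=> s4
  s4 = 0 | ∅
Q's transition system — 5 states:
  t0 = b.a.a.b.0 | =b=> t1
  t1 = a.a.b.0 | =a=> t2
  t2 = a.b.0 | =a=> t3
  t3 = b.0 | =b=> t4
  t4 = 0 | ∅
Coarsest stable partition (strong bisimilarity classes):
  B0 = {s0}
  B1 = {s1, t1}
  B2 = {s2, t2}
  B3 = {s3, t3}
  B4 = {s4, t4}
  B5 = {t0}
s0 ∈ B0, t0 ∈ B5 → different blocks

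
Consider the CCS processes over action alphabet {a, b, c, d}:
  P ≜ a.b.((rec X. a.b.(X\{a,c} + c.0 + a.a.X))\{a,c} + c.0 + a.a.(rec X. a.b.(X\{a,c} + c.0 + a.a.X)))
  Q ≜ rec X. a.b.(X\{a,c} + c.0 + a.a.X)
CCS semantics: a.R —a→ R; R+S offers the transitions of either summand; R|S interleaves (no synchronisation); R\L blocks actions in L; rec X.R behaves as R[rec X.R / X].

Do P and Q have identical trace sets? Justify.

YES

LTS(P): 6 reachable states
  u0 = a.b.((rec X. a.b.(X\{a,c} + c.0 + a.a.X))\{a,c} + c.0 + a.a.(rec X. a.b.(X\{a,c} + c.0 + a.a.X))) | --a--▸ u1
  u1 = b.((rec X. a.b.(X\{a,c} + c.0 + a.a.X))\{a,c} + c.0 + a.a.(rec X. a.b.(X\{a,c} + c.0 + a.a.X))) | --b--▸ u2
  u2 = (rec X. a.b.(X\{a,c} + c.0 + a.a.X))\{a,c} + c.0 + a.a.(rec X. a.b.(X\{a,c} + c.0 + a.a.X)) | --a--▸ u3, --c--▸ u4
  u3 = a.(rec X. a.b.(X\{a,c} + c.0 + a.a.X)) | --a--▸ u5
  u4 = 0 | deadlocked
  u5 = rec X. a.b.(X\{a,c} + c.0 + a.a.X) | --a--▸ u1
LTS(Q): 5 reachable states
  v0 = rec X. a.b.(X\{a,c} + c.0 + a.a.X) | --a--▸ v1
  v1 = b.((rec X. a.b.(X\{a,c} + c.0 + a.a.X))\{a,c} + c.0 + a.a.(rec X. a.b.(X\{a,c} + c.0 + a.a.X))) | --b--▸ v2
  v2 = (rec X. a.b.(X\{a,c} + c.0 + a.a.X))\{a,c} + c.0 + a.a.(rec X. a.b.(X\{a,c} + c.0 + a.a.X)) | --a--▸ v3, --c--▸ v4
  v3 = a.(rec X. a.b.(X\{a,c} + c.0 + a.a.X)) | --a--▸ v0
  v4 = 0 | deadlocked
Bisimilarity quotient blocks:
  B0 = {u0, u5, v0}
  B1 = {u1, v1}
  B2 = {u2, v2}
  B3 = {u3, v3}
  B4 = {u4, v4}
u0 ∈ B0, v0 ∈ B0 → same block
Bisimilar ⇒ trace-equivalent.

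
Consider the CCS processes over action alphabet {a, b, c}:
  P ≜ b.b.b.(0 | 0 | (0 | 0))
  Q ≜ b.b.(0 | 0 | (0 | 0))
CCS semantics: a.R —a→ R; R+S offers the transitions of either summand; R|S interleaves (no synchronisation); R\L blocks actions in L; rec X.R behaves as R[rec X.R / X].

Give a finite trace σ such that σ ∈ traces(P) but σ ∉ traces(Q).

bbb

P's transition system — 4 states:
  s0 = b.b.b.(0 | 0 | (0 | 0)) ⊢ --b--▸ s1
  s1 = b.b.(0 | 0 | (0 | 0)) ⊢ --b--▸ s2
  s2 = b.(0 | 0 | (0 | 0)) ⊢ --b--▸ s3
  s3 = 0 | 0 | (0 | 0) ⊢ deadlocked
Q's transition system — 3 states:
  t0 = b.b.(0 | 0 | (0 | 0)) ⊢ --b--▸ t1
  t1 = b.(0 | 0 | (0 | 0)) ⊢ --b--▸ t2
  t2 = 0 | 0 | (0 | 0) ⊢ deadlocked
Trace ⟨bbb⟩ through P, begin at {s0}:
  after b @ step 1: {s1}
  after b @ step 2: {s2}
  after b @ step 3: {s3}
  — P admits the full trace.
Trace ⟨bbb⟩ through Q, begin at {t0}:
  after b @ step 1: {t1}
  after b @ step 2: {t2}
  after b @ step 3: no successor for Q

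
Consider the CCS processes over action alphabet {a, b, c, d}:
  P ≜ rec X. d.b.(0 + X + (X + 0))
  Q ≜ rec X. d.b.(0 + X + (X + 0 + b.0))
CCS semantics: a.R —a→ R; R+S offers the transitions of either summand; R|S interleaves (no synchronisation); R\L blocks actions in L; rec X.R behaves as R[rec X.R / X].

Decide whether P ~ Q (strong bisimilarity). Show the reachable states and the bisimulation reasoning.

NO

LTS(P): 3 reachable states
  m0 = rec X. d.b.(0 + X + (X + 0)) → ··d··> m1
  m1 = b.(0 + (rec X. d.b.(0 + X + (X + 0))) + ((rec X. d.b.(0 + X + (X + 0))) + 0)) → ··b··> m2
  m2 = 0 + (rec X. d.b.(0 + X + (X + 0))) + ((rec X. d.b.(0 + X + (X + 0))) + 0) → ··d··> m1
LTS(Q): 4 reachable states
  n0 = rec X. d.b.(0 + X + (X + 0 + b.0)) → ··d··> n1
  n1 = b.(0 + (rec X. d.b.(0 + X + (X + 0 + b.0))) + ((rec X. d.b.(0 + X + (X + 0 + b.0))) + 0 + b.0)) → ··b··> n2
  n2 = 0 + (rec X. d.b.(0 + X + (X + 0 + b.0))) + ((rec X. d.b.(0 + X + (X + 0 + b.0))) + 0 + b.0) → ··b··> n3, ··d··> n1
  n3 = 0 → ·
Bisimilarity quotient blocks:
  B0 = {m0, m2}
  B1 = {m1}
  B2 = {n0}
  B3 = {n1}
  B4 = {n2}
  B5 = {n3}
m0 ∈ B0, n0 ∈ B2 → different blocks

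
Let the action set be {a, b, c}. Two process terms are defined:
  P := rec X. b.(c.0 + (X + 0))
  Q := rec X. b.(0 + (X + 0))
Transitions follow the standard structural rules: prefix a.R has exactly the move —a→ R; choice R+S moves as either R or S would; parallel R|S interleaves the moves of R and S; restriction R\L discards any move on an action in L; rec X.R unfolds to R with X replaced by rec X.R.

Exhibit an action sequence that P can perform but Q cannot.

bc

Reachable graph of P (3 states):
  s0 = rec X. b.(c.0 + (X + 0)) :: ··b··> s1
  s1 = c.0 + ((rec X. b.(c.0 + (X + 0))) + 0) :: ··b··> s1, ··c··> s2
  s2 = 0 :: ∅
Reachable graph of Q (2 states):
  t0 = rec X. b.(0 + (X + 0)) :: ··b··> t1
  t1 = 0 + ((rec X. b.(0 + (X + 0))) + 0) :: ··b··> t1
Trace ⟨bc⟩ through P, begin at {s0}:
  [1] b ⇒ {s1}
  [2] c ⇒ {s2}
  P completes σ.
Trace ⟨bc⟩ through Q, begin at {t0}:
  [1] b ⇒ {t1}
  [2] c ⇒ ∅ (Q stuck)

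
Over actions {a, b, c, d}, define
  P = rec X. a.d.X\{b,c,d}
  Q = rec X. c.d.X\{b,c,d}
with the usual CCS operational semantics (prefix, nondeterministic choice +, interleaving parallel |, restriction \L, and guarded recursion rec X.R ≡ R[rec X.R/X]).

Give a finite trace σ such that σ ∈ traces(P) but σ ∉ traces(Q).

LTS(P): 4 reachable states
  s0 = rec X. a.d.X\{b,c,d} ⊢ —a→ s1
  s1 = d.(rec X. a.d.X\{b,c,d})\{b,c,d} ⊢ —d→ s2
  s2 = (rec X. a.d.X\{b,c,d})\{b,c,d} ⊢ —a→ s3
  s3 = (d.(rec X. a.d.X\{b,c,d})\{b,c,d})\{b,c,d} ⊢ deadlocked
LTS(Q): 3 reachable states
  t0 = rec X. c.d.X\{b,c,d} ⊢ —c→ t1
  t1 = d.(rec X. c.d.X\{b,c,d})\{b,c,d} ⊢ —d→ t2
  t2 = (rec X. c.d.X\{b,c,d})\{b,c,d} ⊢ deadlocked
Trace ⟨a⟩ through P, begin at {s0}:
  step 1 (a): {s1}
  — P admits the full trace.
Trace ⟨a⟩ through Q, begin at {t0}:
  step 1 (a): no successor for Q

a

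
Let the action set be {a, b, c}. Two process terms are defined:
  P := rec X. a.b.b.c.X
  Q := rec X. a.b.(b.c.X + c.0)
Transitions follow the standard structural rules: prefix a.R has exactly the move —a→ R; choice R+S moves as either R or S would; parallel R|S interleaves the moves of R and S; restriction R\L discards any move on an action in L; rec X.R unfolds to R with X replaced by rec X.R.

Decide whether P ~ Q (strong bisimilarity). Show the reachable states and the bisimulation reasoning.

P ≁ Q

LTS(P): 4 reachable states
  u0 = rec X. a.b.b.c.X → -a-> u1
  u1 = b.b.c.(rec X. a.b.b.c.X) → -b-> u2
  u2 = b.c.(rec X. a.b.b.c.X) → -b-> u3
  u3 = c.(rec X. a.b.b.c.X) → -c-> u0
LTS(Q): 5 reachable states
  v0 = rec X. a.b.(b.c.X + c.0) → -a-> v1
  v1 = b.(b.c.(rec X. a.b.(b.c.X + c.0)) + c.0) → -b-> v2
  v2 = b.c.(rec X. a.b.(b.c.X + c.0)) + c.0 → -b-> v3, -c-> v4
  v3 = c.(rec X. a.b.(b.c.X + c.0)) → -c-> v0
  v4 = 0 → ∅
Partition-refinement fixed point:
  B0 = {u0}
  B1 = {u1}
  B2 = {u2}
  B3 = {u3}
  B4 = {v0}
  B5 = {v1}
  B6 = {v2}
  B7 = {v3}
  B8 = {v4}
u0 ∈ B0, v0 ∈ B4 → different blocks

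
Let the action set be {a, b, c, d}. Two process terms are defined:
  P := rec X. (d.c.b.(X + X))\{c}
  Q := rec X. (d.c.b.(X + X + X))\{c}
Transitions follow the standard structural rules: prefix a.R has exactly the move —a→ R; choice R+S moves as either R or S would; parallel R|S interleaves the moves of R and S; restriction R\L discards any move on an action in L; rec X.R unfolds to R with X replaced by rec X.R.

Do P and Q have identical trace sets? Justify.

LTS(P): 2 reachable states
  p0 = rec X. (d.c.b.(X + X))\{c} ⊢ -d-> p1
  p1 = (c.b.((rec X. (d.c.b.(X + X))\{c}) + (rec X. (d.c.b.(X + X))\{c})))\{c} ⊢ ·
LTS(Q): 2 reachable states
  q0 = rec X. (d.c.b.(X + X + X))\{c} ⊢ -d-> q1
  q1 = (c.b.((rec X. (d.c.b.(X + X + X))\{c}) + (rec X. (d.c.b.(X + X + X))\{c}) + (rec X. (d.c.b.(X + X + X))\{c})))\{c} ⊢ ·
Partition-refinement fixed point:
  B0 = {p0, q0}
  B1 = {p1, q1}
p0 ∈ B0, q0 ∈ B0 → same block
Bisimilar ⇒ trace-equivalent.

YES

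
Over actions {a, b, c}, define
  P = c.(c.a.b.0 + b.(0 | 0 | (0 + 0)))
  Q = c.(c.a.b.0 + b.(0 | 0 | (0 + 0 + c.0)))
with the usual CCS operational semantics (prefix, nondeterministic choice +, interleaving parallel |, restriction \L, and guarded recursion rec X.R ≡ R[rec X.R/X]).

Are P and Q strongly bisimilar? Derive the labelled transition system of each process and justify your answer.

NO

LTS(P): 6 reachable states
  m0 = c.(c.a.b.0 + b.(0 | 0 | (0 + 0))) :: -c-> m1
  m1 = c.a.b.0 + b.(0 | 0 | (0 + 0)) :: -b-> m2, -c-> m3
  m2 = 0 | 0 | (0 + 0) :: (no moves)
  m3 = a.b.0 :: -a-> m4
  m4 = b.0 :: -b-> m5
  m5 = 0 :: (no moves)
LTS(Q): 7 reachable states
  n0 = c.(c.a.b.0 + b.(0 | 0 | (0 + 0 + c.0))) :: -c-> n1
  n1 = c.a.b.0 + b.(0 | 0 | (0 + 0 + c.0)) :: -b-> n2, -c-> n3
  n2 = 0 | 0 | (0 + 0 + c.0) :: -c-> n4
  n3 = a.b.0 :: -a-> n5
  n4 = 0 | 0 | 0 :: (no moves)
  n5 = b.0 :: -b-> n6
  n6 = 0 :: (no moves)
Bisimilarity quotient blocks:
  B0 = {m0}
  B1 = {m1}
  B2 = {m3, n3}
  B3 = {m4, n5}
  B4 = {m2, m5, n4, n6}
  B5 = {n0}
  B6 = {n1}
  B7 = {n2}
m0 ∈ B0, n0 ∈ B5 → different blocks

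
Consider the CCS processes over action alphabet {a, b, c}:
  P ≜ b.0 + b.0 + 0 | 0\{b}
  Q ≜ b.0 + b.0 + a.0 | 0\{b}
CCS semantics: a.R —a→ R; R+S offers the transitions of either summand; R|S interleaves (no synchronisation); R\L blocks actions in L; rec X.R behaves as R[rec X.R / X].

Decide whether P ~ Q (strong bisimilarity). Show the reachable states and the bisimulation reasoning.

P ≁ Q

P's transition system — 2 states:
  s0 = b.0 + b.0 + 0 | 0\{b} has moves ··b··> s1
  s1 = 0 has moves ∅
Q's transition system — 3 states:
  t0 = b.0 + b.0 + a.0 | 0\{b} has moves ··a··> t1, ··b··> t2
  t1 = 0 | 0\{b} has moves ∅
  t2 = 0 has moves ∅
Coarsest stable partition (strong bisimilarity classes):
  B0 = {s0}
  B1 = {s1, t1, t2}
  B2 = {t0}
s0 ∈ B0, t0 ∈ B2 → different blocks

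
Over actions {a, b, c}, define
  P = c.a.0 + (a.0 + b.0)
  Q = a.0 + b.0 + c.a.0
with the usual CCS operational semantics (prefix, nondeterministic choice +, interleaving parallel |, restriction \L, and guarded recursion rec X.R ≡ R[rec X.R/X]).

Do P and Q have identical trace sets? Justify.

traces(P) = traces(Q)

Reachable graph of P (3 states):
  p0 = c.a.0 + (a.0 + b.0) | -a-> p1, -b-> p1, -c-> p2
  p1 = 0 | (no moves)
  p2 = a.0 | -a-> p1
Reachable graph of Q (3 states):
  q0 = a.0 + b.0 + c.a.0 | -a-> q1, -b-> q1, -c-> q2
  q1 = 0 | (no moves)
  q2 = a.0 | -a-> q1
Partition-refinement fixed point:
  B0 = {p0, q0}
  B1 = {p1, q1}
  B2 = {p2, q2}
p0 ∈ B0, q0 ∈ B0 → same block
Bisimilar ⇒ trace-equivalent.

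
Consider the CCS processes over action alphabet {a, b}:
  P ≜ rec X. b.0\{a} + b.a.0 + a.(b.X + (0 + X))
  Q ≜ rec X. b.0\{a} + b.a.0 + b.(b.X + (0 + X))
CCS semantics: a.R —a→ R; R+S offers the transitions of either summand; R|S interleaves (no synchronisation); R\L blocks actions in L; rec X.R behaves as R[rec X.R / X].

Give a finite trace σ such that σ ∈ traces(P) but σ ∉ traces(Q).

LTS(P): 5 reachable states
  m0 = rec X. b.0\{a} + b.a.0 + a.(b.X + (0 + X)) has moves ··a··> m1, ··b··> m2, ··b··> m3
  m1 = b.(rec X. b.0\{a} + b.a.0 + a.(b.X + (0 + X))) + (0 + (rec X. b.0\{a} + b.a.0 + a.(b.X + (0 + X)))) has moves ··a··> m1, ··b··> m0, ··b··> m2, ··b··> m3
  m2 = 0\{a} has moves ∅
  m3 = a.0 has moves ··a··> m4
  m4 = 0 has moves ∅
LTS(Q): 5 reachable states
  n0 = rec X. b.0\{a} + b.a.0 + b.(b.X + (0 + X)) has moves ··b··> n1, ··b··> n2, ··b··> n3
  n1 = 0\{a} has moves ∅
  n2 = a.0 has moves ··a··> n4
  n3 = b.(rec X. b.0\{a} + b.a.0 + b.(b.X + (0 + X))) + (0 + (rec X. b.0\{a} + b.a.0 + b.(b.X + (0 + X)))) has moves ··b··> n0, ··b··> n1, ··b··> n2, ··b··> n3
  n4 = 0 has moves ∅
Trace ⟨a⟩ through P, begin at {m0}:
  step 1 (a): {m1}
  ✓ P
Trace ⟨a⟩ through Q, begin at {n0}:
  step 1 (a): ∅ (Q stuck)

a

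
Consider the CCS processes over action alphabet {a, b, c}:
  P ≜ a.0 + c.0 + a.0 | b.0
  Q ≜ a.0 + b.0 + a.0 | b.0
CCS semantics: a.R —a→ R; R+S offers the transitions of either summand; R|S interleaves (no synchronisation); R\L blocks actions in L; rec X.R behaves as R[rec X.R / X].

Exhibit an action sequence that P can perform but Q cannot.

c

Reachable graph of P (5 states):
  m0 = a.0 + c.0 + a.0 | b.0 | —a→ m1, —a→ m2, —b→ m3, —c→ m1
  m1 = 0 | deadlocked
  m2 = 0 | b.0 | —b→ m4
  m3 = a.0 | 0 | —a→ m4
  m4 = 0 | 0 | deadlocked
Reachable graph of Q (5 states):
  n0 = a.0 + b.0 + a.0 | b.0 | —a→ n1, —a→ n2, —b→ n1, —b→ n3
  n1 = 0 | deadlocked
  n2 = 0 | b.0 | —b→ n4
  n3 = a.0 | 0 | —a→ n4
  n4 = 0 | 0 | deadlocked
Trace ⟨c⟩ through P, begin at {m0}:
  [1] c ⇒ {m1}
  P completes σ.
Trace ⟨c⟩ through Q, begin at {n0}:
  [1] c ⇒ no successor for Q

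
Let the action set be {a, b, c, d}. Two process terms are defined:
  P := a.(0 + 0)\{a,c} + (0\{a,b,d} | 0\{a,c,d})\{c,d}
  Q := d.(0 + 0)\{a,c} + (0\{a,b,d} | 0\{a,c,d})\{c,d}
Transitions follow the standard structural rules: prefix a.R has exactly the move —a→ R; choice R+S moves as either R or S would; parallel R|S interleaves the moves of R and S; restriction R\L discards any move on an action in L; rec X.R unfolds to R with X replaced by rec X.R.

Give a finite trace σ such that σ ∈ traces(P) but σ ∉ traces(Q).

LTS(P): 2 reachable states
  p0 = a.(0 + 0)\{a,c} + (0\{a,b,d} | 0\{a,c,d})\{c,d} has moves =a=> p1
  p1 = (0 + 0)\{a,c} has moves ∅
LTS(Q): 2 reachable states
  q0 = d.(0 + 0)\{a,c} + (0\{a,b,d} | 0\{a,c,d})\{c,d} has moves =d=> q1
  q1 = (0 + 0)\{a,c} has moves ∅
Executing a from P (initial set {p0}):
  after a @ step 1: {p1}
  P completes σ.
Executing a from Q (initial set {q0}):
  after a @ step 1: no successor for Q

a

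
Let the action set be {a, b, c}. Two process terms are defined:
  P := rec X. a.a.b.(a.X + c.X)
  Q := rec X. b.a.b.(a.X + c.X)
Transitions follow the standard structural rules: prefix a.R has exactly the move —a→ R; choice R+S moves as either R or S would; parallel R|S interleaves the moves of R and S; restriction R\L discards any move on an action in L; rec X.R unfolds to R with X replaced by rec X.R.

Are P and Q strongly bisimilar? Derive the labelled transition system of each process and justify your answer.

NO

Reachable graph of P (4 states):
  s0 = rec X. a.a.b.(a.X + c.X) :: =a=> s1
  s1 = a.b.(a.(rec X. a.a.b.(a.X + c.X)) + c.(rec X. a.a.b.(a.X + c.X))) :: =a=> s2
  s2 = b.(a.(rec X. a.a.b.(a.X + c.X)) + c.(rec X. a.a.b.(a.X + c.X))) :: =b=> s3
  s3 = a.(rec X. a.a.b.(a.X + c.X)) + c.(rec X. a.a.b.(a.X + c.X)) :: =a=> s0, =c=> s0
Reachable graph of Q (4 states):
  t0 = rec X. b.a.b.(a.X + c.X) :: =b=> t1
  t1 = a.b.(a.(rec X. b.a.b.(a.X + c.X)) + c.(rec X. b.a.b.(a.X + c.X))) :: =a=> t2
  t2 = b.(a.(rec X. b.a.b.(a.X + c.X)) + c.(rec X. b.a.b.(a.X + c.X))) :: =b=> t3
  t3 = a.(rec X. b.a.b.(a.X + c.X)) + c.(rec X. b.a.b.(a.X + c.X)) :: =a=> t0, =c=> t0
Partition-refinement fixed point:
  B0 = {s0}
  B1 = {s1}
  B2 = {s2}
  B3 = {s3}
  B4 = {t0}
  B5 = {t1}
  B6 = {t2}
  B7 = {t3}
s0 ∈ B0, t0 ∈ B4 → different blocks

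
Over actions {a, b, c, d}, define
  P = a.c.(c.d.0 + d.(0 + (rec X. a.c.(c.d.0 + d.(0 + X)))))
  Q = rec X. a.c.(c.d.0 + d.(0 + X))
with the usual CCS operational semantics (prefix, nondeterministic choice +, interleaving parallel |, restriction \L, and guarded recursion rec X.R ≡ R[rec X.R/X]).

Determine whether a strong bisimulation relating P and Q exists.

P's transition system — 6 states:
  m0 = a.c.(c.d.0 + d.(0 + (rec X. a.c.(c.d.0 + d.(0 + X))))) :: =a=> m1
  m1 = c.(c.d.0 + d.(0 + (rec X. a.c.(c.d.0 + d.(0 + X))))) :: =c=> m2
  m2 = c.d.0 + d.(0 + (rec X. a.c.(c.d.0 + d.(0 + X)))) :: =c=> m3, =d=> m4
  m3 = d.0 :: =d=> m5
  m4 = 0 + (rec X. a.c.(c.d.0 + d.(0 + X))) :: =a=> m1
  m5 = 0 :: (no moves)
Q's transition system — 6 states:
  n0 = rec X. a.c.(c.d.0 + d.(0 + X)) :: =a=> n1
  n1 = c.(c.d.0 + d.(0 + (rec X. a.c.(c.d.0 + d.(0 + X))))) :: =c=> n2
  n2 = c.d.0 + d.(0 + (rec X. a.c.(c.d.0 + d.(0 + X)))) :: =c=> n3, =d=> n4
  n3 = d.0 :: =d=> n5
  n4 = 0 + (rec X. a.c.(c.d.0 + d.(0 + X))) :: =a=> n1
  n5 = 0 :: (no moves)
Partition-refinement fixed point:
  B0 = {m0, m4, n0, n4}
  B1 = {m1, n1}
  B2 = {m2, n2}
  B3 = {m3, n3}
  B4 = {m5, n5}
m0 ∈ B0, n0 ∈ B0 → same block

P ~ Q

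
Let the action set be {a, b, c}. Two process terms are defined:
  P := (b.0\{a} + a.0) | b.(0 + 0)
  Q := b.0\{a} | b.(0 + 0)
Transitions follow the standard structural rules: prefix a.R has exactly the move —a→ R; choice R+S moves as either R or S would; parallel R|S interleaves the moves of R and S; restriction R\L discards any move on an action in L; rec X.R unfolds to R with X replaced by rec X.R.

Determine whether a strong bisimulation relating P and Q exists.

not bisimilar

Reachable graph of P (6 states):
  s0 = (b.0\{a} + a.0) | b.(0 + 0) :: --a--▸ s1, --b--▸ s2, --b--▸ s3
  s1 = 0 | b.(0 + 0) :: --b--▸ s4
  s2 = (b.0\{a} + a.0) | (0 + 0) :: --a--▸ s4, --b--▸ s5
  s3 = 0\{a} | b.(0 + 0) :: --b--▸ s5
  s4 = 0 | (0 + 0) :: stopped
  s5 = 0\{a} | (0 + 0) :: stopped
Reachable graph of Q (4 states):
  t0 = b.0\{a} | b.(0 + 0) :: --b--▸ t1, --b--▸ t2
  t1 = 0\{a} | b.(0 + 0) :: --b--▸ t3
  t2 = b.0\{a} | (0 + 0) :: --b--▸ t3
  t3 = 0\{a} | (0 + 0) :: stopped
Partition-refinement fixed point:
  B0 = {s0}
  B1 = {s1, s3, t1, t2}
  B2 = {s4, s5, t3}
  B3 = {s2}
  B4 = {t0}
s0 ∈ B0, t0 ∈ B4 → different blocks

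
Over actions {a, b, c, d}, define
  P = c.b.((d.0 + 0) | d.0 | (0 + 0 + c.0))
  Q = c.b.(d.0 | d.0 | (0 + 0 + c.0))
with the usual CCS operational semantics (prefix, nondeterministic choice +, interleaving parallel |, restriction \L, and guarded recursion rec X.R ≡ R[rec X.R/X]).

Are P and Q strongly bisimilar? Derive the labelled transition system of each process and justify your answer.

LTS(P): 10 reachable states
  s0 = c.b.((d.0 + 0) | d.0 | (0 + 0 + c.0)) → -c-> s1
  s1 = b.((d.0 + 0) | d.0 | (0 + 0 + c.0)) → -b-> s2
  s2 = (d.0 + 0) | d.0 | (0 + 0 + c.0) → -c-> s3, -d-> s4, -d-> s5
  s3 = (d.0 + 0) | d.0 | 0 → -d-> s6, -d-> s7
  s4 = (d.0 + 0) | 0 | (0 + 0 + c.0) → -c-> s6, -d-> s8
  s5 = 0 | d.0 | (0 + 0 + c.0) → -c-> s7, -d-> s8
  s6 = (d.0 + 0) | 0 | 0 → -d-> s9
  s7 = 0 | d.0 | 0 → -d-> s9
  s8 = 0 | 0 | (0 + 0 + c.0) → -c-> s9
  s9 = 0 | 0 | 0 → (no moves)
LTS(Q): 10 reachable states
  t0 = c.b.(d.0 | d.0 | (0 + 0 + c.0)) → -c-> t1
  t1 = b.(d.0 | d.0 | (0 + 0 + c.0)) → -b-> t2
  t2 = d.0 | d.0 | (0 + 0 + c.0) → -c-> t3, -d-> t4, -d-> t5
  t3 = d.0 | d.0 | 0 → -d-> t6, -d-> t7
  t4 = 0 | d.0 | (0 + 0 + c.0) → -c-> t6, -d-> t8
  t5 = d.0 | 0 | (0 + 0 + c.0) → -c-> t7, -d-> t8
  t6 = 0 | d.0 | 0 → -d-> t9
  t7 = d.0 | 0 | 0 → -d-> t9
  t8 = 0 | 0 | (0 + 0 + c.0) → -c-> t9
  t9 = 0 | 0 | 0 → (no moves)
Coarsest stable partition (strong bisimilarity classes):
  B0 = {s0, t0}
  B1 = {s1, t1}
  B2 = {s2, t2}
  B3 = {s3, t3}
  B4 = {s6, s7, t6, t7}
  B5 = {s9, t9}
  B6 = {s4, s5, t4, t5}
  B7 = {s8, t8}
s0 ∈ B0, t0 ∈ B0 → same block

bisimilar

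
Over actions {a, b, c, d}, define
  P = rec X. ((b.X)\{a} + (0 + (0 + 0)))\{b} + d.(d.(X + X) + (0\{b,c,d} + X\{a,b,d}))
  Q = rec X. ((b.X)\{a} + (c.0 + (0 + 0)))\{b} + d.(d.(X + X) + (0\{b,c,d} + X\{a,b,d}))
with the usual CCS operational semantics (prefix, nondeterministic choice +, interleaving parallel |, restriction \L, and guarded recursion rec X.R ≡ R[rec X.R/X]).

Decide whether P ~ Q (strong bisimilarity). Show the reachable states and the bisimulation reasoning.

NO

Reachable graph of P (3 states):
  p0 = rec X. ((b.X)\{a} + (0 + (0 + 0)))\{b} + d.(d.(X + X) + (0\{b,c,d} + X\{a,b,d})) | —d→ p1
  p1 = d.((rec X. ((b.X)\{a} + (0 + (0 + 0)))\{b} + d.(d.(X + X) + (0\{b,c,d} + X\{a,b,d}))) + (rec X. ((b.X)\{a} + (0 + (0 + 0)))\{b} + d.(d.(X + X) + (0\{b,c,d} + X\{a,b,d})))) + (0\{b,c,d} + (rec X. ((b.X)\{a} + (0 + (0 + 0)))\{b} + d.(d.(X + X) + (0\{b,c,d} + X\{a,b,d})))\{a,b,d}) | —d→ p2
  p2 = (rec X. ((b.X)\{a} + (0 + (0 + 0)))\{b} + d.(d.(X + X) + (0\{b,c,d} + X\{a,b,d}))) + (rec X. ((b.X)\{a} + (0 + (0 + 0)))\{b} + d.(d.(X + X) + (0\{b,c,d} + X\{a,b,d}))) | —d→ p1
Reachable graph of Q (5 states):
  q0 = rec X. ((b.X)\{a} + (c.0 + (0 + 0)))\{b} + d.(d.(X + X) + (0\{b,c,d} + X\{a,b,d})) | —c→ q1, —d→ q2
  q1 = 0\{b} | stopped
  q2 = d.((rec X. ((b.X)\{a} + (c.0 + (0 + 0)))\{b} + d.(d.(X + X) + (0\{b,c,d} + X\{a,b,d}))) + (rec X. ((b.X)\{a} + (c.0 + (0 + 0)))\{b} + d.(d.(X + X) + (0\{b,c,d} + X\{a,b,d})))) + (0\{b,c,d} + (rec X. ((b.X)\{a} + (c.0 + (0 + 0)))\{b} + d.(d.(X + X) + (0\{b,c,d} + X\{a,b,d})))\{a,b,d}) | —c→ q3, —d→ q4
  q3 = 0\{b}\{a,b,d} | stopped
  q4 = (rec X. ((b.X)\{a} + (c.0 + (0 + 0)))\{b} + d.(d.(X + X) + (0\{b,c,d} + X\{a,b,d}))) + (rec X. ((b.X)\{a} + (c.0 + (0 + 0)))\{b} + d.(d.(X + X) + (0\{b,c,d} + X\{a,b,d}))) | —c→ q1, —d→ q2
Bisimilarity quotient blocks:
  B0 = {p0, p1, p2}
  B1 = {q0, q2, q4}
  B2 = {q1, q3}
p0 ∈ B0, q0 ∈ B1 → different blocks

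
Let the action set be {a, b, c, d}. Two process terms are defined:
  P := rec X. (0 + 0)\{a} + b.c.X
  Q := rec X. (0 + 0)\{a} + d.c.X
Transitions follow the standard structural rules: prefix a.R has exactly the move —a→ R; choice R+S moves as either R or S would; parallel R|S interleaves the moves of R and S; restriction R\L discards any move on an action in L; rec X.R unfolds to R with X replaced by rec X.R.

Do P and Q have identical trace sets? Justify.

trace-distinct — witness ⟨b⟩

LTS(P): 2 reachable states
  m0 = rec X. (0 + 0)\{a} + b.c.X :: —b→ m1
  m1 = c.(rec X. (0 + 0)\{a} + b.c.X) :: —c→ m0
LTS(Q): 2 reachable states
  n0 = rec X. (0 + 0)\{a} + d.c.X :: —d→ n1
  n1 = c.(rec X. (0 + 0)\{a} + d.c.X) :: —c→ n0
Trace ⟨b⟩ through P, begin at {m0}:
  [1] b ⇒ {m1}
  ✓ P
Trace ⟨b⟩ through Q, begin at {n0}:
  [1] b ⇒ no successor for Q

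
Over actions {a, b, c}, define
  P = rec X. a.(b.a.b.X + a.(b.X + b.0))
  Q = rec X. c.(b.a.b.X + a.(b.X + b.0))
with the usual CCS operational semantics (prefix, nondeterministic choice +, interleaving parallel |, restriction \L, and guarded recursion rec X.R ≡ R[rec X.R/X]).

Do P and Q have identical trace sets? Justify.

Reachable graph of P (6 states):
  m0 = rec X. a.(b.a.b.X + a.(b.X + b.0)) has moves -a-> m1
  m1 = b.a.b.(rec X. a.(b.a.b.X + a.(b.X + b.0))) + a.(b.(rec X. a.(b.a.b.X + a.(b.X + b.0))) + b.0) has moves -a-> m2, -b-> m3
  m2 = b.(rec X. a.(b.a.b.X + a.(b.X + b.0))) + b.0 has moves -b-> m0, -b-> m4
  m3 = a.b.(rec X. a.(b.a.b.X + a.(b.X + b.0))) has moves -a-> m5
  m4 = 0 has moves ∅
  m5 = b.(rec X. a.(b.a.b.X + a.(b.X + b.0))) has moves -b-> m0
Reachable graph of Q (6 states):
  n0 = rec X. c.(b.a.b.X + a.(b.X + b.0)) has moves -c-> n1
  n1 = b.a.b.(rec X. c.(b.a.b.X + a.(b.X + b.0))) + a.(b.(rec X. c.(b.a.b.X + a.(b.X + b.0))) + b.0) has moves -a-> n2, -b-> n3
  n2 = b.(rec X. c.(b.a.b.X + a.(b.X + b.0))) + b.0 has moves -b-> n0, -b-> n4
  n3 = a.b.(rec X. c.(b.a.b.X + a.(b.X + b.0))) has moves -a-> n5
  n4 = 0 has moves ∅
  n5 = b.(rec X. c.(b.a.b.X + a.(b.X + b.0))) has moves -b-> n0
Run σ = ⟨a⟩ on P: start {m0}
  step 1 (a): {m1}
  — P admits the full trace.
Run σ = ⟨a⟩ on Q: start {n0}
  step 1 (a): no successor for Q

traces(P) ≠ traces(Q) — witness ⟨a⟩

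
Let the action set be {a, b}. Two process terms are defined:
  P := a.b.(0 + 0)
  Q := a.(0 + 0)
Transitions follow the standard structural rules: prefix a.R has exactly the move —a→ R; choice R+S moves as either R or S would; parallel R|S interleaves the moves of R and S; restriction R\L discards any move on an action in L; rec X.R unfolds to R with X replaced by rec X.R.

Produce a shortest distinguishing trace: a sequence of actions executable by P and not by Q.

ab

LTS(P): 3 reachable states
  p0 = a.b.(0 + 0) | --a--▸ p1
  p1 = b.(0 + 0) | --b--▸ p2
  p2 = 0 + 0 | ·
LTS(Q): 2 reachable states
  q0 = a.(0 + 0) | --a--▸ q1
  q1 = 0 + 0 | ·
Executing ab from P (initial set {p0}):
  step 1 (a): {p1}
  step 2 (b): {p2}
  ✓ P
Executing ab from Q (initial set {q0}):
  step 1 (a): {q1}
  step 2 (b): ∅  — Q cannot continue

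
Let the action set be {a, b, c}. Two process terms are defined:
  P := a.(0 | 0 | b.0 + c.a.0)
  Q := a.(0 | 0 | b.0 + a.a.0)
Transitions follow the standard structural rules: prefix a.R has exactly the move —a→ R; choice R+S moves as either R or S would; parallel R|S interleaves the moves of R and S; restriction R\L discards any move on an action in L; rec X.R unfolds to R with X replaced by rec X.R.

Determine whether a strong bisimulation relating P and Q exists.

NO

LTS(P): 5 reachable states
  s0 = a.(0 | 0 | b.0 + c.a.0) ⊢ =a=> s1
  s1 = 0 | 0 | b.0 + c.a.0 ⊢ =b=> s2, =c=> s3
  s2 = 0 | 0 | 0 ⊢ ∅
  s3 = a.0 ⊢ =a=> s4
  s4 = 0 ⊢ ∅
LTS(Q): 5 reachable states
  t0 = a.(0 | 0 | b.0 + a.a.0) ⊢ =a=> t1
  t1 = 0 | 0 | b.0 + a.a.0 ⊢ =a=> t2, =b=> t3
  t2 = a.0 ⊢ =a=> t4
  t3 = 0 | 0 | 0 ⊢ ∅
  t4 = 0 ⊢ ∅
Partition-refinement fixed point:
  B0 = {s0}
  B1 = {s1}
  B2 = {s3, t2}
  B3 = {s2, s4, t3, t4}
  B4 = {t0}
  B5 = {t1}
s0 ∈ B0, t0 ∈ B4 → different blocks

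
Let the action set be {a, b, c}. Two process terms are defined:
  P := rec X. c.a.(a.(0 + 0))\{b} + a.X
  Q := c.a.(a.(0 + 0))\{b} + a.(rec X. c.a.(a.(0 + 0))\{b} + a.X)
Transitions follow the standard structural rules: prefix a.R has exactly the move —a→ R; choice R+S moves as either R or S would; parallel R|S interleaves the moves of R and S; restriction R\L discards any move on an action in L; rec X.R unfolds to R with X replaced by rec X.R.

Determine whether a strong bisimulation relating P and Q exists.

Reachable graph of P (4 states):
  s0 = rec X. c.a.(a.(0 + 0))\{b} + a.X :: ··a··> s0, ··c··> s1
  s1 = a.(a.(0 + 0))\{b} :: ··a··> s2
  s2 = (a.(0 + 0))\{b} :: ··a··> s3
  s3 = (0 + 0)\{b} :: stopped
Reachable graph of Q (5 states):
  t0 = c.a.(a.(0 + 0))\{b} + a.(rec X. c.a.(a.(0 + 0))\{b} + a.X) :: ··a··> t1, ··c··> t2
  t1 = rec X. c.a.(a.(0 + 0))\{b} + a.X :: ··a··> t1, ··c··> t2
  t2 = a.(a.(0 + 0))\{b} :: ··a··> t3
  t3 = (a.(0 + 0))\{b} :: ··a··> t4
  t4 = (0 + 0)\{b} :: stopped
Coarsest stable partition (strong bisimilarity classes):
  B0 = {s0, t0, t1}
  B1 = {s1, t2}
  B2 = {s2, t3}
  B3 = {s3, t4}
s0 ∈ B0, t0 ∈ B0 → same block

YES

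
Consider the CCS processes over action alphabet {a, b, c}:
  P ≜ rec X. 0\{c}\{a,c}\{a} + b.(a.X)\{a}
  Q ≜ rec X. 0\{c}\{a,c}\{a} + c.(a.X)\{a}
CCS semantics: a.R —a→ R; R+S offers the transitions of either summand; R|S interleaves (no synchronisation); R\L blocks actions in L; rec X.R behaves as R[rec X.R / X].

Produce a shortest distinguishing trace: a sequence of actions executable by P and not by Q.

b

Reachable graph of P (2 states):
  s0 = rec X. 0\{c}\{a,c}\{a} + b.(a.X)\{a} → --b--▸ s1
  s1 = (a.(rec X. 0\{c}\{a,c}\{a} + b.(a.X)\{a}))\{a} → ∅
Reachable graph of Q (2 states):
  t0 = rec X. 0\{c}\{a,c}\{a} + c.(a.X)\{a} → --c--▸ t1
  t1 = (a.(rec X. 0\{c}\{a,c}\{a} + c.(a.X)\{a}))\{a} → ∅
Run σ = ⟨b⟩ on P: start {s0}
  after b @ step 1: {s1}
  ✓ P
Run σ = ⟨b⟩ on Q: start {t0}
  after b @ step 1: ∅  — Q cannot continue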